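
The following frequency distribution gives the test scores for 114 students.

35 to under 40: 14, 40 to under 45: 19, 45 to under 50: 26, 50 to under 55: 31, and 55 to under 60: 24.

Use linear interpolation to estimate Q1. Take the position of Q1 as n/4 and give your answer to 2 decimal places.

Cumulative frequencies: 14, 33, 59, 90, 114
n = 114; position = n/4 = 28.5.
This falls in the class 40 to under 45: L = 40, F = 14, f = 19, h = 5.
Lower quartile ≈ 40 + ((28.5 − 14) / 19) × 5 = 43.8158

43.82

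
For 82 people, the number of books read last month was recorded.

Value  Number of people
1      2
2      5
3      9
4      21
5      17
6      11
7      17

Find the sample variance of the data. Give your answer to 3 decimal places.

Values: 1, 2, 3, 4, 5, 6, 7
n = 82, Σfx = 393, mean = 4.7927
Σfx² = 2093
Σf(x − x̄)² = Σfx² − (Σfx)²/n = 2093 − 393²/82 = 209.4756
Sample variance = 209.4756 / 81 = 2.5861

2.586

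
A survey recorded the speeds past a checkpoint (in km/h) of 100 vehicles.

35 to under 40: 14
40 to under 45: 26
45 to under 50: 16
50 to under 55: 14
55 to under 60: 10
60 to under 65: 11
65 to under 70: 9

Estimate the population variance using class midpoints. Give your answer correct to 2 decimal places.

88.75

Midpoints: 37.5, 42.5, 47.5, 52.5, 57.5, 62.5, 67.5
n = 100, Σfm = 4995, mean = 49.9500
Σfm² = 258375
Σf(m − x̄)² = Σfm² − (Σfm)²/n = 258375 − 4995²/100 = 8874.7500
Population variance = 8874.7500 / 100 = 88.7475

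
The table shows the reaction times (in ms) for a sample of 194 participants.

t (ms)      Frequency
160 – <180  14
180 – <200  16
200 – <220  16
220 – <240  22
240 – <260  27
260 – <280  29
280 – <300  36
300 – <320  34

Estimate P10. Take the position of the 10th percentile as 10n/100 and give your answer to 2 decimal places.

Cumulative frequencies: 14, 30, 46, 68, 95, 124, 160, 194
n = 194; position = 10n/100 = 19.4.
This falls in the class 180 – <200: L = 180, F = 14, f = 16, h = 20.
10th percentile ≈ 180 + ((19.4 − 14) / 16) × 20 = 186.7500

186.75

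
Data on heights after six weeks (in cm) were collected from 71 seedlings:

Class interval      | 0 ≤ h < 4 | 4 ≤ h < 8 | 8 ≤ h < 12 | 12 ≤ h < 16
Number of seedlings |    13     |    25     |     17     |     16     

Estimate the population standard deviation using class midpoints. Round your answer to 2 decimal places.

4.13

Midpoints: 2, 6, 10, 14
n = 71, Σfm = 570, mean = 8.0282
Σfm² = 5788
Σf(m − x̄)² = Σfm² − (Σfm)²/n = 5788 − 570²/71 = 1211.9437
Population variance = 1211.9437 / 71 = 17.0696
Standard deviation = √17.0696 = 4.1315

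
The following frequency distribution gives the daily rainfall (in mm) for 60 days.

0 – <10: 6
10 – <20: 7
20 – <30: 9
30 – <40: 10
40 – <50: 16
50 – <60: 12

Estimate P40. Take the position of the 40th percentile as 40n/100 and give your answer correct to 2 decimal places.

Cumulative frequencies: 6, 13, 22, 32, 48, 60
n = 60; position = 40n/100 = 24.
This falls in the class 30 – <40: L = 30, F = 22, f = 10, h = 10.
40th percentile ≈ 30 + ((24 − 22) / 10) × 10 = 32.0000

32.00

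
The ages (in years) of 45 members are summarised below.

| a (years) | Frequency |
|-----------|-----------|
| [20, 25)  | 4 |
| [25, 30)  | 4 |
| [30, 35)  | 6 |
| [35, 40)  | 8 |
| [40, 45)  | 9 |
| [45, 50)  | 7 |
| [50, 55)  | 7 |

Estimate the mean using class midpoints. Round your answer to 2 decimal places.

Midpoints: 22.5, 27.5, 32.5, 37.5, 42.5, 47.5, 52.5
Σfm = 4×22.5 + 4×27.5 + 6×32.5 + 8×37.5 + 9×42.5 + 7×47.5 + 7×52.5 = 1777.5
n = Σf = 45
Mean = 1777.5 / 45 = 39.5000

39.50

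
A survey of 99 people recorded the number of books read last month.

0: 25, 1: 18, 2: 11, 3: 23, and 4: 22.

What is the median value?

Cumulative frequencies: 25, 43, 54, 77, 99
n = 99, so the median is the value in position (n+1)/2 = 50.
Position 50 falls at value 2.

2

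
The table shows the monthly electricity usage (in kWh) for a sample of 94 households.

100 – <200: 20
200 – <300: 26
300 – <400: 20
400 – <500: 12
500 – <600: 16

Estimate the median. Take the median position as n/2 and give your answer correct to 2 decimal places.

Cumulative frequencies: 20, 46, 66, 78, 94
n = 94; position = n/2 = 47.
This falls in the class 300 – <400: L = 300, F = 46, f = 20, h = 100.
Median ≈ 300 + ((47 − 46) / 20) × 100 = 305.0000

305.00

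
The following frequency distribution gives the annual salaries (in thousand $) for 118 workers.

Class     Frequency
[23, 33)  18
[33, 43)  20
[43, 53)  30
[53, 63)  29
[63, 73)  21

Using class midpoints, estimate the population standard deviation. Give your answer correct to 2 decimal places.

13.12

Midpoints: 28, 38, 48, 58, 68
n = 118, Σfm = 5814, mean = 49.2712
Σfm² = 306772
Σf(m − x̄)² = Σfm² − (Σfm)²/n = 306772 − 5814²/118 = 20309.3220
Population variance = 20309.3220 / 118 = 172.1129
Standard deviation = √172.1129 = 13.1192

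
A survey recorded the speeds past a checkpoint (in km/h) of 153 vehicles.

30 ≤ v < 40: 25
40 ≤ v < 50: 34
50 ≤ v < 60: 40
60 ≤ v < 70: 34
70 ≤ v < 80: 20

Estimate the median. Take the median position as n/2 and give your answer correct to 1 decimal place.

Cumulative frequencies: 25, 59, 99, 133, 153
n = 153; position = n/2 = 76.5.
This falls in the class 50 ≤ v < 60: L = 50, F = 59, f = 40, h = 10.
Median ≈ 50 + ((76.5 − 59) / 40) × 10 = 54.3750

54.4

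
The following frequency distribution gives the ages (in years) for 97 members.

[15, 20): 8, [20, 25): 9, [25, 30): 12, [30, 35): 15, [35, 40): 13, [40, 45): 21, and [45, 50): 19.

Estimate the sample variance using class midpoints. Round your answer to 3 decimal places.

Midpoints: 17.5, 22.5, 27.5, 32.5, 37.5, 42.5, 47.5
n = 97, Σfm = 3442.5, mean = 35.4897
Σfm² = 131006.25
Σf(m − x̄)² = Σfm² − (Σfm)²/n = 131006.25 − 3442.5²/97 = 8832.9897
Sample variance = 8832.9897 / 96 = 92.0103

92.010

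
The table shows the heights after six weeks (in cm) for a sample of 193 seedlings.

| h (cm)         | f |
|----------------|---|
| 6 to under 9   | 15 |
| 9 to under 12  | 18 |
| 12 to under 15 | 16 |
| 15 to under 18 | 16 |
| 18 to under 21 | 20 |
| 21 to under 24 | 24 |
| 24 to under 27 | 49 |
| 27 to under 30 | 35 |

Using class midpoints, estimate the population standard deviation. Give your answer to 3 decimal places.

6.812

Midpoints: 7.5, 10.5, 13.5, 16.5, 19.5, 22.5, 25.5, 28.5
n = 193, Σfm = 3958.5, mean = 20.5104
Σfm² = 90146.25
Σf(m − x̄)² = Σfm² − (Σfm)²/n = 90146.25 − 3958.5²/193 = 8955.9793
Population variance = 8955.9793 / 193 = 46.4040
Standard deviation = √46.4040 = 6.8121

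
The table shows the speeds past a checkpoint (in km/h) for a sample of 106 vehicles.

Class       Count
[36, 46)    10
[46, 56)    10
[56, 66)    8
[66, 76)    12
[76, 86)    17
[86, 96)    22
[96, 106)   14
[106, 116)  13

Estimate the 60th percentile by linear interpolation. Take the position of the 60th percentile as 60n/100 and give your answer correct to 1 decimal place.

89.0

Cumulative frequencies: 10, 20, 28, 40, 57, 79, 93, 106
n = 106; position = 60n/100 = 63.6.
This falls in the class [86, 96): L = 86, F = 57, f = 22, h = 10.
60th percentile ≈ 86 + ((63.6 − 57) / 22) × 10 = 89.0000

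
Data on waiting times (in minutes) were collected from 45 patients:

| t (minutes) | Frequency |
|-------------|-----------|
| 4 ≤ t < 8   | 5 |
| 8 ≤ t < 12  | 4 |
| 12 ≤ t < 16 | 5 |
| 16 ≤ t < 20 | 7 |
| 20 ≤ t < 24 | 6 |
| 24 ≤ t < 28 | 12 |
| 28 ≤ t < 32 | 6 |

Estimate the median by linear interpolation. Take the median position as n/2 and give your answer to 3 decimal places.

21.000

Cumulative frequencies: 5, 9, 14, 21, 27, 39, 45
n = 45; position = n/2 = 22.5.
This falls in the class 20 ≤ t < 24: L = 20, F = 21, f = 6, h = 4.
Median ≈ 20 + ((22.5 − 21) / 6) × 4 = 21.0000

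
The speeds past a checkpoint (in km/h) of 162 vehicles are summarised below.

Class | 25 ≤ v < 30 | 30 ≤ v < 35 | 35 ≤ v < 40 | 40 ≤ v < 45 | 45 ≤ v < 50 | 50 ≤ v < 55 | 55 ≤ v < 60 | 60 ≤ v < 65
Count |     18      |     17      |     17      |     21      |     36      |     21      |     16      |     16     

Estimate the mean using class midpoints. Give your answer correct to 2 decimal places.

Midpoints: 27.5, 32.5, 37.5, 42.5, 47.5, 52.5, 57.5, 62.5
Σfm = 18×27.5 + 17×32.5 + 17×37.5 + 21×42.5 + 36×47.5 + 21×52.5 + 16×57.5 + 16×62.5 = 7310
n = Σf = 162
Mean = 7310 / 162 = 45.1235

45.12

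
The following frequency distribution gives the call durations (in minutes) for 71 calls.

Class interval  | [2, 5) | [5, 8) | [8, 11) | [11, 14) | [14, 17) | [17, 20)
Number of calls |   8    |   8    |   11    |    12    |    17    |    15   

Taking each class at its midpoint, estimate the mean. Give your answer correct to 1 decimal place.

Midpoints: 3.5, 6.5, 9.5, 12.5, 15.5, 18.5
Σfm = 8×3.5 + 8×6.5 + 11×9.5 + 12×12.5 + 17×15.5 + 15×18.5 = 875.5
n = Σf = 71
Mean = 875.5 / 71 = 12.3310

12.3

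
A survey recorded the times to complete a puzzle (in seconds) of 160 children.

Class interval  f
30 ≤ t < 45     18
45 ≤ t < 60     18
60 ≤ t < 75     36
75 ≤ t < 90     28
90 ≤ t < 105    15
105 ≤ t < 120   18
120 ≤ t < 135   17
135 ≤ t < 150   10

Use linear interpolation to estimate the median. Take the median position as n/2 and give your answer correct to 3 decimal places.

Cumulative frequencies: 18, 36, 72, 100, 115, 133, 150, 160
n = 160; position = n/2 = 80.
This falls in the class 75 ≤ t < 90: L = 75, F = 72, f = 28, h = 15.
Median ≈ 75 + ((80 − 72) / 28) × 15 = 79.2857

79.286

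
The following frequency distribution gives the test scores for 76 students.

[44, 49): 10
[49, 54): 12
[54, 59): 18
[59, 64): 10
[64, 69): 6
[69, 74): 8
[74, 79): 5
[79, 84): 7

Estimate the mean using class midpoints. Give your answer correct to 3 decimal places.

Midpoints: 46.5, 51.5, 56.5, 61.5, 66.5, 71.5, 76.5, 81.5
Σfm = 10×46.5 + 12×51.5 + 18×56.5 + 10×61.5 + 6×66.5 + 8×71.5 + 5×76.5 + 7×81.5 = 4639
n = Σf = 76
Mean = 4639 / 76 = 61.0395

61.039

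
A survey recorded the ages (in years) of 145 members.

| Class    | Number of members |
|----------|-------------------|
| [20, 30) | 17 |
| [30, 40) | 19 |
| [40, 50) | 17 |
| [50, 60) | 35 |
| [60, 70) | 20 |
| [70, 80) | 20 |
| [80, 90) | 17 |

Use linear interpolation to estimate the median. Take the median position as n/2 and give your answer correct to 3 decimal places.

55.571

Cumulative frequencies: 17, 36, 53, 88, 108, 128, 145
n = 145; position = n/2 = 72.5.
This falls in the class [50, 60): L = 50, F = 53, f = 35, h = 10.
Median ≈ 50 + ((72.5 − 53) / 35) × 10 = 55.5714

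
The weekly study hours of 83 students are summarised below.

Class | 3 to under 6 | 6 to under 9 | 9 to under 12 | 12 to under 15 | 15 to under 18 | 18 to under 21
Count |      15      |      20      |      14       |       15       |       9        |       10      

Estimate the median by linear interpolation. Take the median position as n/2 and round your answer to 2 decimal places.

10.39

Cumulative frequencies: 15, 35, 49, 64, 73, 83
n = 83; position = n/2 = 41.5.
This falls in the class 9 to under 12: L = 9, F = 35, f = 14, h = 3.
Median ≈ 9 + ((41.5 − 35) / 14) × 3 = 10.3929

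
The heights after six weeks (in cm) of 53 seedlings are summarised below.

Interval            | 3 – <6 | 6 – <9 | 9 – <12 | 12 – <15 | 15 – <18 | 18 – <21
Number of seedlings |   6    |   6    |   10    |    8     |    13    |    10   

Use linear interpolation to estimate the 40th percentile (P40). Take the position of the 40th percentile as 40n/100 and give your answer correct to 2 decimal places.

Cumulative frequencies: 6, 12, 22, 30, 43, 53
n = 53; position = 40n/100 = 21.2.
This falls in the class 9 – <12: L = 9, F = 12, f = 10, h = 3.
40th percentile ≈ 9 + ((21.2 − 12) / 10) × 3 = 11.7600

11.76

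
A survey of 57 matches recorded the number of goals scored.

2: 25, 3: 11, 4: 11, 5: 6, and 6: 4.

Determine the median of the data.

3

Cumulative frequencies: 25, 36, 47, 53, 57
n = 57, so the median is the value in position (n+1)/2 = 29.
Position 29 falls at value 3.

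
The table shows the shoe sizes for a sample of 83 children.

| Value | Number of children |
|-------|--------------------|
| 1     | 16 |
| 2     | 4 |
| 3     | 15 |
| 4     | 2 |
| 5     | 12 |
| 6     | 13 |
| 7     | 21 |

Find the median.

Cumulative frequencies: 16, 20, 35, 37, 49, 62, 83
n = 83, so the median is the value in position (n+1)/2 = 42.
Position 42 falls at value 5.

5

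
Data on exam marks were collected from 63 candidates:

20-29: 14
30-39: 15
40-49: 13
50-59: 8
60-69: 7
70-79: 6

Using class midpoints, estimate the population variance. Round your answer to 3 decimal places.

Midpoints: 24.5, 34.5, 44.5, 54.5, 64.5, 74.5
n = 63, Σfm = 2773.5, mean = 44.0238
Σfm² = 138185.75
Σf(m − x̄)² = Σfm² − (Σfm)²/n = 138185.75 − 2773.5²/63 = 16085.7143
Population variance = 16085.7143 / 63 = 255.3288

255.329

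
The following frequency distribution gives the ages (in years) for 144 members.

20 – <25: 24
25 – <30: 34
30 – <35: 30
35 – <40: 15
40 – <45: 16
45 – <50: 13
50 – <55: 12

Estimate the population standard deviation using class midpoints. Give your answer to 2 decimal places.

9.31

Midpoints: 22.5, 27.5, 32.5, 37.5, 42.5, 47.5, 52.5
n = 144, Σfm = 4940, mean = 34.3056
Σfm² = 181950
Σf(m − x̄)² = Σfm² − (Σfm)²/n = 181950 − 4940²/144 = 12480.5556
Population variance = 12480.5556 / 144 = 86.6705
Standard deviation = √86.6705 = 9.3097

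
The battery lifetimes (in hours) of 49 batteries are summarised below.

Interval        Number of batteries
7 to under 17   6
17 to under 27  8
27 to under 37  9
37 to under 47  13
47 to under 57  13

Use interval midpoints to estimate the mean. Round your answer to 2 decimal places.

35.88

Midpoints: 12, 22, 32, 42, 52
Σfm = 6×12 + 8×22 + 9×32 + 13×42 + 13×52 = 1758
n = Σf = 49
Mean = 1758 / 49 = 35.8776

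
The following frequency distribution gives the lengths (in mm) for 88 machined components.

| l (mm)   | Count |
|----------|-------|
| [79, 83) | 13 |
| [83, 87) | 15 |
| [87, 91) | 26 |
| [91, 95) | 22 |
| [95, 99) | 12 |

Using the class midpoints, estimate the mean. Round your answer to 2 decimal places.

89.23

Midpoints: 81, 85, 89, 93, 97
Σfm = 13×81 + 15×85 + 26×89 + 22×93 + 12×97 = 7852
n = Σf = 88
Mean = 7852 / 88 = 89.2273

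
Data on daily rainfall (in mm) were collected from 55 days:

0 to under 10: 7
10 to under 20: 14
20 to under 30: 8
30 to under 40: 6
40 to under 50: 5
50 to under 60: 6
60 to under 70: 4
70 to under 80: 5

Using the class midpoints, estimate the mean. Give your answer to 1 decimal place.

33.5

Midpoints: 5, 15, 25, 35, 45, 55, 65, 75
Σfm = 7×5 + 14×15 + 8×25 + 6×35 + 5×45 + 6×55 + 4×65 + 5×75 = 1845
n = Σf = 55
Mean = 1845 / 55 = 33.5455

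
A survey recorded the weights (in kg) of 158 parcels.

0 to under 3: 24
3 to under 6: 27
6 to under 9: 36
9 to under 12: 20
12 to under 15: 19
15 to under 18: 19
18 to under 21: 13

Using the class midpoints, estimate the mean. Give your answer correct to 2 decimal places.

Midpoints: 1.5, 4.5, 7.5, 10.5, 13.5, 16.5, 19.5
Σfm = 24×1.5 + 27×4.5 + 36×7.5 + 20×10.5 + 19×13.5 + 19×16.5 + 13×19.5 = 1461
n = Σf = 158
Mean = 1461 / 158 = 9.2468

9.25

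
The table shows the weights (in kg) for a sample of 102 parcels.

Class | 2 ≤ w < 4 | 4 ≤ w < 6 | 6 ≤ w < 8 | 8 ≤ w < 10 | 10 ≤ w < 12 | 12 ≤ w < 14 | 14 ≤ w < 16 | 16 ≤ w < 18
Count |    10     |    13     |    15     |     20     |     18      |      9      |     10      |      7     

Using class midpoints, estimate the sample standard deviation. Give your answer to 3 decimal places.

Midpoints: 3, 5, 7, 9, 11, 13, 15, 17
n = 102, Σfm = 964, mean = 9.4510
Σfm² = 10742
Σf(m − x̄)² = Σfm² − (Σfm)²/n = 10742 − 964²/102 = 1631.2549
Sample variance = 1631.2549 / 101 = 16.1510
Standard deviation = √16.1510 = 4.0188

4.019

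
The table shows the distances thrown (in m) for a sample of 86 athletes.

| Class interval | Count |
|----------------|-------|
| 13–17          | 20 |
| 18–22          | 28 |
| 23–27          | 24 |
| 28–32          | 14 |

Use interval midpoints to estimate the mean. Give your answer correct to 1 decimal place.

21.9

Midpoints: 15, 20, 25, 30
Σfm = 20×15 + 28×20 + 24×25 + 14×30 = 1880
n = Σf = 86
Mean = 1880 / 86 = 21.8605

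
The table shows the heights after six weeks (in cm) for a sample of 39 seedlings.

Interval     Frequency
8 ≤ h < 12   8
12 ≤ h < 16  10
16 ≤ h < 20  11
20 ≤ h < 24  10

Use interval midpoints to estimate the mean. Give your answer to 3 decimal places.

16.359

Midpoints: 10, 14, 18, 22
Σfm = 8×10 + 10×14 + 11×18 + 10×22 = 638
n = Σf = 39
Mean = 638 / 39 = 16.3590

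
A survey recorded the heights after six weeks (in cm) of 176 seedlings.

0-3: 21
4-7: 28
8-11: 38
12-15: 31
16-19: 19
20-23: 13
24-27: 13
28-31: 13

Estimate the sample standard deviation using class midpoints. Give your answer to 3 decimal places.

Midpoints: 1.5, 5.5, 9.5, 13.5, 17.5, 21.5, 25.5, 29.5
n = 176, Σfm = 2292, mean = 13.0227
Σfm² = 41568
Σf(m − x̄)² = Σfm² − (Σfm)²/n = 41568 − 2292²/176 = 11719.9091
Sample variance = 11719.9091 / 175 = 66.9709
Standard deviation = √66.9709 = 8.1836

8.184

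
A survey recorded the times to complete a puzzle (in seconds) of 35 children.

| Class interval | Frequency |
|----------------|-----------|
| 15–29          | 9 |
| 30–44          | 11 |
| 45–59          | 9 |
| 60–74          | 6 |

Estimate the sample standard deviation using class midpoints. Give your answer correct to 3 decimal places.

15.834

Midpoints: 22, 37, 52, 67
n = 35, Σfm = 1475, mean = 42.1429
Σfm² = 70685
Σf(m − x̄)² = Σfm² − (Σfm)²/n = 70685 − 1475²/35 = 8524.2857
Sample variance = 8524.2857 / 34 = 250.7143
Standard deviation = √250.7143 = 15.8340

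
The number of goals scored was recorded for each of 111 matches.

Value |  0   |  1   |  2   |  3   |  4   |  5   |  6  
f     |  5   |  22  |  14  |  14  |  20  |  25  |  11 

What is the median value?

4

Cumulative frequencies: 5, 27, 41, 55, 75, 100, 111
n = 111, so the median is the value in position (n+1)/2 = 56.
Position 56 falls at value 4.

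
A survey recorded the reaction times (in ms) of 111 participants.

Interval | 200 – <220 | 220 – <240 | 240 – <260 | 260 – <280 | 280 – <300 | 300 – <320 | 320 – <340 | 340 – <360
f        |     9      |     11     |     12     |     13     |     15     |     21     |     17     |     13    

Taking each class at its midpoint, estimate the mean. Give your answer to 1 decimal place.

Midpoints: 210, 230, 250, 270, 290, 310, 330, 350
Σfm = 9×210 + 11×230 + 12×250 + 13×270 + 15×290 + 21×310 + 17×330 + 13×350 = 31950
n = Σf = 111
Mean = 31950 / 111 = 287.8378

287.8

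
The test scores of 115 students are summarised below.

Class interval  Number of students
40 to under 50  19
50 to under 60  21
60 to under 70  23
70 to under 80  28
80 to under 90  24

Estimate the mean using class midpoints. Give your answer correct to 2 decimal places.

66.48

Midpoints: 45, 55, 65, 75, 85
Σfm = 19×45 + 21×55 + 23×65 + 28×75 + 24×85 = 7645
n = Σf = 115
Mean = 7645 / 115 = 66.4783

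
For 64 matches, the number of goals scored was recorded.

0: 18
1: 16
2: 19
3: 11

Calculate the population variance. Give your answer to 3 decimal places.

Values: 0, 1, 2, 3
n = 64, Σfx = 87, mean = 1.3594
Σfx² = 191
Σf(x − x̄)² = Σfx² − (Σfx)²/n = 191 − 87²/64 = 72.7344
Population variance = 72.7344 / 64 = 1.1365

1.136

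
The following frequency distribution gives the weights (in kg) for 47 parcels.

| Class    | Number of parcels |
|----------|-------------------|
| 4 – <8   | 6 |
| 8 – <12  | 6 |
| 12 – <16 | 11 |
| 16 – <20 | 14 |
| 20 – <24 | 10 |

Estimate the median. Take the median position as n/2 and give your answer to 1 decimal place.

Cumulative frequencies: 6, 12, 23, 37, 47
n = 47; position = n/2 = 23.5.
This falls in the class 16 – <20: L = 16, F = 23, f = 14, h = 4.
Median ≈ 16 + ((23.5 − 23) / 14) × 4 = 16.1429

16.1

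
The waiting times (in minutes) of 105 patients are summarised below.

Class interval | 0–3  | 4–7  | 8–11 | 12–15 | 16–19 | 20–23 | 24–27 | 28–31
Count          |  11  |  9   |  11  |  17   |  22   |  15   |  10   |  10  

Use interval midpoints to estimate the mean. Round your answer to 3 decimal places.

Midpoints: 1.5, 5.5, 9.5, 13.5, 17.5, 21.5, 25.5, 29.5
Σfm = 11×1.5 + 9×5.5 + 11×9.5 + 17×13.5 + 22×17.5 + 15×21.5 + 10×25.5 + 10×29.5 = 1657.5
n = Σf = 105
Mean = 1657.5 / 105 = 15.7857

15.786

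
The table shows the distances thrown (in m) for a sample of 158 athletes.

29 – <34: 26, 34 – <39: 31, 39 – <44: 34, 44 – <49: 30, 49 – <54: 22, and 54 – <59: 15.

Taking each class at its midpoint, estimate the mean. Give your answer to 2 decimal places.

42.64

Midpoints: 31.5, 36.5, 41.5, 46.5, 51.5, 56.5
Σfm = 26×31.5 + 31×36.5 + 34×41.5 + 30×46.5 + 22×51.5 + 15×56.5 = 6737
n = Σf = 158
Mean = 6737 / 158 = 42.6392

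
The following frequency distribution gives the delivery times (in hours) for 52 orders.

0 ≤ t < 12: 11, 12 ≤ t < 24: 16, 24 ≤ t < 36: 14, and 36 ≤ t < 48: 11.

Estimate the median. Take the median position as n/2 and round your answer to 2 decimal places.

23.25

Cumulative frequencies: 11, 27, 41, 52
n = 52; position = n/2 = 26.
This falls in the class 12 ≤ t < 24: L = 12, F = 11, f = 16, h = 12.
Median ≈ 12 + ((26 − 11) / 16) × 12 = 23.2500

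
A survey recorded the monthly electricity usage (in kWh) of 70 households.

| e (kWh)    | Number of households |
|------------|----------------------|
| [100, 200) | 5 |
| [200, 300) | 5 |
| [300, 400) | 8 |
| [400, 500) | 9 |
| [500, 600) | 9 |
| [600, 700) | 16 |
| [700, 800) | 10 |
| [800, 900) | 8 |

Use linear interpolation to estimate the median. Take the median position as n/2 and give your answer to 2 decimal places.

Cumulative frequencies: 5, 10, 18, 27, 36, 52, 62, 70
n = 70; position = n/2 = 35.
This falls in the class [500, 600): L = 500, F = 27, f = 9, h = 100.
Median ≈ 500 + ((35 − 27) / 9) × 100 = 588.8889

588.89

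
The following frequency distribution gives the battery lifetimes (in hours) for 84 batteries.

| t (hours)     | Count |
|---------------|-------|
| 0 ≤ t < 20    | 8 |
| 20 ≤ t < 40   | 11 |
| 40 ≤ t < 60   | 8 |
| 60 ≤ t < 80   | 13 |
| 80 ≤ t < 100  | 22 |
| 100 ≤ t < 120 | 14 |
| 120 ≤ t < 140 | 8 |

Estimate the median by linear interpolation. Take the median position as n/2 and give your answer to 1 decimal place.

Cumulative frequencies: 8, 19, 27, 40, 62, 76, 84
n = 84; position = n/2 = 42.
This falls in the class 80 ≤ t < 100: L = 80, F = 40, f = 22, h = 20.
Median ≈ 80 + ((42 − 40) / 22) × 20 = 81.8182

81.8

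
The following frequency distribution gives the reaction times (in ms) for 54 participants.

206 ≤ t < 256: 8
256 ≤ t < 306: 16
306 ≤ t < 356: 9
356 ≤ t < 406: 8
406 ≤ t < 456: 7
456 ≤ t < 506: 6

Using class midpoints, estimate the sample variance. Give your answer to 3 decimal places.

Midpoints: 231, 281, 331, 381, 431, 481
n = 54, Σfm = 18274, mean = 338.4074
Σfm² = 6526094
Σf(m − x̄)² = Σfm² − (Σfm)²/n = 6526094 − 18274²/54 = 342037.0370
Sample variance = 342037.0370 / 53 = 6453.5290

6453.529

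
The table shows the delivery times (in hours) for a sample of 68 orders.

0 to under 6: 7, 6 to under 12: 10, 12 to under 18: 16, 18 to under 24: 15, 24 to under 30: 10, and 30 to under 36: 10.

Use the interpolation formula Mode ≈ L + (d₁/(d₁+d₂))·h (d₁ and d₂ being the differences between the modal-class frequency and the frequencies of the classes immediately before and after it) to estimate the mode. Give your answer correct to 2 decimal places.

17.14

Modal class: 12 to under 18 (highest frequency 16).
d₁ = 16 − 10 = 6, d₂ = 16 − 15 = 1
Mode ≈ 12 + (6/(6+1)) × 6 = 12 + 5.1429 = 17.1429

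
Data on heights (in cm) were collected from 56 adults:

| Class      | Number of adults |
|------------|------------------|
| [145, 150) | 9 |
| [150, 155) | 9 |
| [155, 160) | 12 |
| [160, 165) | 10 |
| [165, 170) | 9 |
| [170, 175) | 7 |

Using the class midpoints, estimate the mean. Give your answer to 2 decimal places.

159.46

Midpoints: 147.5, 152.5, 157.5, 162.5, 167.5, 172.5
Σfm = 9×147.5 + 9×152.5 + 12×157.5 + 10×162.5 + 9×167.5 + 7×172.5 = 8930
n = Σf = 56
Mean = 8930 / 56 = 159.4643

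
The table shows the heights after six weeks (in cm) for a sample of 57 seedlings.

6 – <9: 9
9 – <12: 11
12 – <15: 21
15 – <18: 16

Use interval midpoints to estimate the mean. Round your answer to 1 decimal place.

Midpoints: 7.5, 10.5, 13.5, 16.5
Σfm = 9×7.5 + 11×10.5 + 21×13.5 + 16×16.5 = 730.5
n = Σf = 57
Mean = 730.5 / 57 = 12.8158

12.8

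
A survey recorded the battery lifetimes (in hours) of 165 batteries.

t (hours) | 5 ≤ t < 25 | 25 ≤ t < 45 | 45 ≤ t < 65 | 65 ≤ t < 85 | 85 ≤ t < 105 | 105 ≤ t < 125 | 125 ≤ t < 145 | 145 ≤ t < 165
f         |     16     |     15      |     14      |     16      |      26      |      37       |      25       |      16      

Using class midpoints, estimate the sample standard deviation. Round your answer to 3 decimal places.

42.542

Midpoints: 15, 35, 55, 75, 95, 115, 135, 155
n = 165, Σfm = 15315, mean = 92.8182
Σfm² = 1718325
Σf(m − x̄)² = Σfm² − (Σfm)²/n = 1718325 − 15315²/165 = 296814.5455
Sample variance = 296814.5455 / 164 = 1809.8448
Standard deviation = √1809.8448 = 42.5423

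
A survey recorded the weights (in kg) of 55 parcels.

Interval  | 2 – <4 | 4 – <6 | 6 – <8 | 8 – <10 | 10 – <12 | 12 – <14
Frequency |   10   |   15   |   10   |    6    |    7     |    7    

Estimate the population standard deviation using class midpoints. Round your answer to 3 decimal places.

3.318

Midpoints: 3, 5, 7, 9, 11, 13
n = 55, Σfm = 397, mean = 7.2182
Σfm² = 3471
Σf(m − x̄)² = Σfm² − (Σfm)²/n = 3471 − 397²/55 = 605.3818
Population variance = 605.3818 / 55 = 11.0069
Standard deviation = √11.0069 = 3.3177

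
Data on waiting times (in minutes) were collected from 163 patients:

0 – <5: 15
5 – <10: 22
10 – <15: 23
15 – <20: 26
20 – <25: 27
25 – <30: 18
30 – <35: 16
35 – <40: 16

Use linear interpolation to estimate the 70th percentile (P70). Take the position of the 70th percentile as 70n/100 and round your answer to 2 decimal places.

Cumulative frequencies: 15, 37, 60, 86, 113, 131, 147, 163
n = 163; position = 70n/100 = 114.1.
This falls in the class 25 – <30: L = 25, F = 113, f = 18, h = 5.
70th percentile ≈ 25 + ((114.1 − 113) / 18) × 5 = 25.3056

25.31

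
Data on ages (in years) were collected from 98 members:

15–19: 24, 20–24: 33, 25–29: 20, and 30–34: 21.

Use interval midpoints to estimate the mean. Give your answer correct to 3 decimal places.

23.939

Midpoints: 17, 22, 27, 32
Σfm = 24×17 + 33×22 + 20×27 + 21×32 = 2346
n = Σf = 98
Mean = 2346 / 98 = 23.9388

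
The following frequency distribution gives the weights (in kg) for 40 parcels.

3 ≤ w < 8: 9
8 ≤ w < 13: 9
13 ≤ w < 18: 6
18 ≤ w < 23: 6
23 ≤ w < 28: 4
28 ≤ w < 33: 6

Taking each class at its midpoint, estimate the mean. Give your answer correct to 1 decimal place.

Midpoints: 5.5, 10.5, 15.5, 20.5, 25.5, 30.5
Σfm = 9×5.5 + 9×10.5 + 6×15.5 + 6×20.5 + 4×25.5 + 6×30.5 = 645
n = Σf = 40
Mean = 645 / 40 = 16.1250

16.1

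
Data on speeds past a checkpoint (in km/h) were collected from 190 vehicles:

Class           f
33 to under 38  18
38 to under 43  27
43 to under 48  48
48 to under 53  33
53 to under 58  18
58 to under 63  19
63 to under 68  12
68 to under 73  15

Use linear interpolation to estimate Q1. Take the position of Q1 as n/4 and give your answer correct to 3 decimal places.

43.260

Cumulative frequencies: 18, 45, 93, 126, 144, 163, 175, 190
n = 190; position = n/4 = 47.5.
This falls in the class 43 to under 48: L = 43, F = 45, f = 48, h = 5.
Lower quartile ≈ 43 + ((47.5 − 45) / 48) × 5 = 43.2604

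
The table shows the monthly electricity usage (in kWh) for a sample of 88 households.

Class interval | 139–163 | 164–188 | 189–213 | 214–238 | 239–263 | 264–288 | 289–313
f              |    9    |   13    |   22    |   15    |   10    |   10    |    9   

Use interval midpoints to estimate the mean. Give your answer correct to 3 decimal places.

220.886

Midpoints: 151, 176, 201, 226, 251, 276, 301
Σfm = 9×151 + 13×176 + 22×201 + 15×226 + 10×251 + 10×276 + 9×301 = 19438
n = Σf = 88
Mean = 19438 / 88 = 220.8864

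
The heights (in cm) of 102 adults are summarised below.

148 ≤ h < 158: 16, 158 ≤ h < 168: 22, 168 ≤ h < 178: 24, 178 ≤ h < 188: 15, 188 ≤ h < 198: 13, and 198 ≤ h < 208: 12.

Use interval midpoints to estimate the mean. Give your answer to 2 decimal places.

175.25

Midpoints: 153, 163, 173, 183, 193, 203
Σfm = 16×153 + 22×163 + 24×173 + 15×183 + 13×193 + 12×203 = 17876
n = Σf = 102
Mean = 17876 / 102 = 175.2549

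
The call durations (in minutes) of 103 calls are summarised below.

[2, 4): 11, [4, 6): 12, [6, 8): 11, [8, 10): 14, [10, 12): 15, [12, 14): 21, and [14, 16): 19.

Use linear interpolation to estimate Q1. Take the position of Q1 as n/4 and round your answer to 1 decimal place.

Cumulative frequencies: 11, 23, 34, 48, 63, 84, 103
n = 103; position = n/4 = 25.75.
This falls in the class [6, 8): L = 6, F = 23, f = 11, h = 2.
Lower quartile ≈ 6 + ((25.75 − 23) / 11) × 2 = 6.5000

6.5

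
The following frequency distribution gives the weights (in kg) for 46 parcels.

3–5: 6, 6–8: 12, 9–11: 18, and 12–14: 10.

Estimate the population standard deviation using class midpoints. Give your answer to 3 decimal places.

Midpoints: 4, 7, 10, 13
n = 46, Σfm = 418, mean = 9.0870
Σfm² = 4174
Σf(m − x̄)² = Σfm² − (Σfm)²/n = 4174 − 418²/46 = 375.6522
Population variance = 375.6522 / 46 = 8.1664
Standard deviation = √8.1664 = 2.8577

2.858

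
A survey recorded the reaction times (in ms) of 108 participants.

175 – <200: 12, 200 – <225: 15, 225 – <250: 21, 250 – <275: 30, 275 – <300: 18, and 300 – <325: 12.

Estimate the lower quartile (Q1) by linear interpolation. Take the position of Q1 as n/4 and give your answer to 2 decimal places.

225.00

Cumulative frequencies: 12, 27, 48, 78, 96, 108
n = 108; position = n/4 = 27.
This falls in the class 200 – <225: L = 200, F = 12, f = 15, h = 25.
Lower quartile ≈ 200 + ((27 − 12) / 15) × 25 = 225.0000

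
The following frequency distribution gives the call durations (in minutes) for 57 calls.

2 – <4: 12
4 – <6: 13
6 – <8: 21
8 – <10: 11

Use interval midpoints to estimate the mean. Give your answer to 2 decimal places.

6.09

Midpoints: 3, 5, 7, 9
Σfm = 12×3 + 13×5 + 21×7 + 11×9 = 347
n = Σf = 57
Mean = 347 / 57 = 6.0877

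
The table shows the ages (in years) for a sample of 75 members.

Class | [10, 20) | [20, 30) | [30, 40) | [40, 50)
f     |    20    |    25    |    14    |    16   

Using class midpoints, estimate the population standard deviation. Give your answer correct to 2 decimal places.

Midpoints: 15, 25, 35, 45
n = 75, Σfm = 2135, mean = 28.4667
Σfm² = 69675
Σf(m − x̄)² = Σfm² − (Σfm)²/n = 69675 − 2135²/75 = 8898.6667
Population variance = 8898.6667 / 75 = 118.6489
Standard deviation = √118.6489 = 10.8926

10.89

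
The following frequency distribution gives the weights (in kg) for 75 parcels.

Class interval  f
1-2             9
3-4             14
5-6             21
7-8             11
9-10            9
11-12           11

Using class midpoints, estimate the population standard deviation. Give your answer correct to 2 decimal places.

Midpoints: 1.5, 3.5, 5.5, 7.5, 9.5, 11.5
n = 75, Σfm = 472.5, mean = 6.3000
Σfm² = 3712.75
Σf(m − x̄)² = Σfm² − (Σfm)²/n = 3712.75 − 472.5²/75 = 736.0000
Population variance = 736.0000 / 75 = 9.8133
Standard deviation = √9.8133 = 3.1326

3.13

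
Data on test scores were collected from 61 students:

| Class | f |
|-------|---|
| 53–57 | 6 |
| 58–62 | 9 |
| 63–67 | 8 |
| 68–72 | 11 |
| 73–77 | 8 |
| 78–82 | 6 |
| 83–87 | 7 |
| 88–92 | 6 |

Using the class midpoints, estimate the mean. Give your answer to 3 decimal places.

Midpoints: 55, 60, 65, 70, 75, 80, 85, 90
Σfm = 6×55 + 9×60 + 8×65 + 11×70 + 8×75 + 6×80 + 7×85 + 6×90 = 4375
n = Σf = 61
Mean = 4375 / 61 = 71.7213

71.721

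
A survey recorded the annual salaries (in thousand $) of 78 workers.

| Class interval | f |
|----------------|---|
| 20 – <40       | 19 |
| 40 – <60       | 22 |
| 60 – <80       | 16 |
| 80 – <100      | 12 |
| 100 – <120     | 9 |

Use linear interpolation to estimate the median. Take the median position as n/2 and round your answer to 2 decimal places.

58.18

Cumulative frequencies: 19, 41, 57, 69, 78
n = 78; position = n/2 = 39.
This falls in the class 40 – <60: L = 40, F = 19, f = 22, h = 20.
Median ≈ 40 + ((39 − 19) / 22) × 20 = 58.1818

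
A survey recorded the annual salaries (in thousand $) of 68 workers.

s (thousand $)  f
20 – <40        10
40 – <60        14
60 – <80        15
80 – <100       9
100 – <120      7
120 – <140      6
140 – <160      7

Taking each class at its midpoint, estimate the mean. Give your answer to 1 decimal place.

Midpoints: 30, 50, 70, 90, 110, 130, 150
Σfm = 10×30 + 14×50 + 15×70 + 9×90 + 7×110 + 6×130 + 7×150 = 5460
n = Σf = 68
Mean = 5460 / 68 = 80.2941

80.3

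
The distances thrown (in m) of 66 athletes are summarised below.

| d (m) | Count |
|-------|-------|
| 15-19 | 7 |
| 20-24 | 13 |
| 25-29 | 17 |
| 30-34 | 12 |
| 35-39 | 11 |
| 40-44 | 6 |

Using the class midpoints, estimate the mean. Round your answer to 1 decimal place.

28.9

Midpoints: 17, 22, 27, 32, 37, 42
Σfm = 7×17 + 13×22 + 17×27 + 12×32 + 11×37 + 6×42 = 1907
n = Σf = 66
Mean = 1907 / 66 = 28.8939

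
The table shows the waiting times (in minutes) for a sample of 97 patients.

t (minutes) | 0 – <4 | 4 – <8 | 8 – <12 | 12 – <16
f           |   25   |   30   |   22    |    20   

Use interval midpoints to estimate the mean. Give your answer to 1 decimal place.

Midpoints: 2, 6, 10, 14
Σfm = 25×2 + 30×6 + 22×10 + 20×14 = 730
n = Σf = 97
Mean = 730 / 97 = 7.5258

7.5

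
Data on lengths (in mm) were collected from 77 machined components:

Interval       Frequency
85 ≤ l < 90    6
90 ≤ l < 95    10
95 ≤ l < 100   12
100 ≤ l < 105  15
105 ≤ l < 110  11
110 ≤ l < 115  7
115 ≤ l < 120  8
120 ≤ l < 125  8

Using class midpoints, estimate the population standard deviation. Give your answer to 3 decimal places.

10.390

Midpoints: 87.5, 92.5, 97.5, 102.5, 107.5, 112.5, 117.5, 122.5
n = 77, Σfm = 8047.5, mean = 104.5130
Σfm² = 849381.25
Σf(m − x̄)² = Σfm² − (Σfm)²/n = 849381.25 − 8047.5²/77 = 8312.9870
Population variance = 8312.9870 / 77 = 107.9609
Standard deviation = √107.9609 = 10.3904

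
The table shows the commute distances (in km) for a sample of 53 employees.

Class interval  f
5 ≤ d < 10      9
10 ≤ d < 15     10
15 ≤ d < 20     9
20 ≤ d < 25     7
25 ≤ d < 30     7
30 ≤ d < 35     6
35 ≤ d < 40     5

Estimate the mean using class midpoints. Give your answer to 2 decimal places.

Midpoints: 7.5, 12.5, 17.5, 22.5, 27.5, 32.5, 37.5
Σfm = 9×7.5 + 10×12.5 + 9×17.5 + 7×22.5 + 7×27.5 + 6×32.5 + 5×37.5 = 1082.5
n = Σf = 53
Mean = 1082.5 / 53 = 20.4245

20.42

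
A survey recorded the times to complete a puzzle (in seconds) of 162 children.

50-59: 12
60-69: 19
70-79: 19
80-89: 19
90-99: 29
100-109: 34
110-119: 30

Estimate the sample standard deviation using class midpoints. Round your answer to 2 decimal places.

Midpoints: 54.5, 64.5, 74.5, 84.5, 94.5, 104.5, 114.5
n = 162, Σfm = 14629, mean = 90.3025
Σfm² = 1379380.5
Σf(m − x̄)² = Σfm² − (Σfm)²/n = 1379380.5 − 14629²/162 = 58345.6790
Sample variance = 58345.6790 / 161 = 362.3955
Standard deviation = √362.3955 = 19.0367

19.04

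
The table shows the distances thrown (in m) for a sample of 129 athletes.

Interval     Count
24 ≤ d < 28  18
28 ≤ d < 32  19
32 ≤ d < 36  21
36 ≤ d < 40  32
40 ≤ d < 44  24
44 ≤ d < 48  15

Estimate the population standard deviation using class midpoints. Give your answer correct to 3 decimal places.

6.261

Midpoints: 26, 30, 34, 38, 42, 46
n = 129, Σfm = 4666, mean = 36.1705
Σfm² = 173828
Σf(m − x̄)² = Σfm² − (Σfm)²/n = 173828 − 4666²/129 = 5056.2481
Population variance = 5056.2481 / 129 = 39.1957
Standard deviation = √39.1957 = 6.2606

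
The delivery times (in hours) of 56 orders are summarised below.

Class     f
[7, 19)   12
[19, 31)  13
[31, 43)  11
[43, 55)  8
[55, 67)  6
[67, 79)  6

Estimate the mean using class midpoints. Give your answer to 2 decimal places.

37.21

Midpoints: 13, 25, 37, 49, 61, 73
Σfm = 12×13 + 13×25 + 11×37 + 8×49 + 6×61 + 6×73 = 2084
n = Σf = 56
Mean = 2084 / 56 = 37.2143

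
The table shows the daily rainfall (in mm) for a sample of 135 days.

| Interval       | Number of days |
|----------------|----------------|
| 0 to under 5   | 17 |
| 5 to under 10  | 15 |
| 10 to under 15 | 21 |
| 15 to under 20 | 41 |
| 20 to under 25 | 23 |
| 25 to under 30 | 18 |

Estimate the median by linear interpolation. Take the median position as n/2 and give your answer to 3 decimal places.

Cumulative frequencies: 17, 32, 53, 94, 117, 135
n = 135; position = n/2 = 67.5.
This falls in the class 15 to under 20: L = 15, F = 53, f = 41, h = 5.
Median ≈ 15 + ((67.5 − 53) / 41) × 5 = 16.7683

16.768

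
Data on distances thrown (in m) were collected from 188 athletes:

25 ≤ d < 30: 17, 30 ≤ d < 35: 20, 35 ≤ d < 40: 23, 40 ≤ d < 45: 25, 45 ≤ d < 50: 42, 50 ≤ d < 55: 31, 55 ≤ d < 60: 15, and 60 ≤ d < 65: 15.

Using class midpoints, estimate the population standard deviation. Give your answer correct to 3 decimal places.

9.980

Midpoints: 27.5, 32.5, 37.5, 42.5, 47.5, 52.5, 57.5, 62.5
n = 188, Σfm = 8465, mean = 45.0266
Σfm² = 399875
Σf(m − x̄)² = Σfm² − (Σfm)²/n = 399875 − 8465²/188 = 18724.8670
Population variance = 18724.8670 / 188 = 99.6004
Standard deviation = √99.6004 = 9.9800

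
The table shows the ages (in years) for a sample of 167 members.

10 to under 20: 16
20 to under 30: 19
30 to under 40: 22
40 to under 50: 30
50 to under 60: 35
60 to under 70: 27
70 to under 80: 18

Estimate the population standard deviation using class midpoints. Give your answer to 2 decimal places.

Midpoints: 15, 25, 35, 45, 55, 65, 75
n = 167, Σfm = 7865, mean = 47.0958
Σfm² = 424375
Σf(m − x̄)² = Σfm² − (Σfm)²/n = 424375 − 7865²/167 = 53966.4671
Population variance = 53966.4671 / 167 = 323.1525
Standard deviation = √323.1525 = 17.9764

17.98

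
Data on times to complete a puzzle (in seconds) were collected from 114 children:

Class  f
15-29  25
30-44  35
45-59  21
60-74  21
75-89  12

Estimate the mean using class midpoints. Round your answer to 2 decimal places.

46.74

Midpoints: 22, 37, 52, 67, 82
Σfm = 25×22 + 35×37 + 21×52 + 21×67 + 12×82 = 5328
n = Σf = 114
Mean = 5328 / 114 = 46.7368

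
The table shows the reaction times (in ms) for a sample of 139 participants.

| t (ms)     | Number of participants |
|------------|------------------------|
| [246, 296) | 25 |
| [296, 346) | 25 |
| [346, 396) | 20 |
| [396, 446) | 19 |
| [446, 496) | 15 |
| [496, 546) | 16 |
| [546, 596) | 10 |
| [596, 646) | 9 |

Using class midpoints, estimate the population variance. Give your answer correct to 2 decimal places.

Midpoints: 271, 321, 371, 421, 471, 521, 571, 621
n = 139, Σfm = 56919, mean = 409.4892
Σfm² = 24934299
Σf(m − x̄)² = Σfm² − (Σfm)²/n = 24934299 − 56919²/139 = 1626582.7338
Population variance = 1626582.7338 / 139 = 11702.0341

11702.03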